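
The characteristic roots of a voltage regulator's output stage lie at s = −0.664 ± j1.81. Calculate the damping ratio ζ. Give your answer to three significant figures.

With σ = 0.664, ω_d = 1.81: ω_n = √(σ²+ω_d²) = 1.93 rad/s, ζ = σ/ω_n = 0.344.

ζ ≈ 0.344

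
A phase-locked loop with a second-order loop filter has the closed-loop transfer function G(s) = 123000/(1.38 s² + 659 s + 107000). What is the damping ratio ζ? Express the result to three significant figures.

Dividing through by 1.38: denominator becomes s² + 477.5 s + 77540.
So ω_n = √77540 = 278 rad/s and ζ = 477.5/(2·278) = 0.857.

ζ ≈ 0.857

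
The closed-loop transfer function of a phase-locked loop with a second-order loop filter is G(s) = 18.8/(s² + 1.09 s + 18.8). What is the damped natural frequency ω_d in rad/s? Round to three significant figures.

ω_d ≈ 4.30 rad/s

Matching coefficients with s² + 2ζω_n s + ω_n² gives ω_n² = 18.8 ⇒ ω_n = 4.34 rad/s, and ζ = 1.09/(2ω_n) = 0.126.
ω_d = 4.34·√(1 − 0.126²) = 4.30 rad/s.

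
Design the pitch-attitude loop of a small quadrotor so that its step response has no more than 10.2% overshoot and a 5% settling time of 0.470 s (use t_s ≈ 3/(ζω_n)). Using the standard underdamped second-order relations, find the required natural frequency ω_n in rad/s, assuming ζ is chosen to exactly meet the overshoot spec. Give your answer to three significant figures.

ω_n ≈ 10.9 rad/s

From %OS = 100·exp(−πζ/√(1−ζ²)), invert to get ζ = −ln(OS)/√(π² + ln²(OS)) with OS = 0.102.
−ln 0.102 = 2.283, so ζ = 2.283/√(π² + 5.211) = 0.588.
Then ω_n = 3/(ζ t_s) = 3/(0.588 × 0.470) = 10.9 rad/s.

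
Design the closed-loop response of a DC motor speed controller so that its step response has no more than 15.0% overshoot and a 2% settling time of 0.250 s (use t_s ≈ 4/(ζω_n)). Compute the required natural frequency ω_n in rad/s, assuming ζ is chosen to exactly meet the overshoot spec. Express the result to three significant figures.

ω_n ≈ 31.0 rad/s

ζ = −ln(OS)/√(π² + (ln OS)²). With OS = 0.150, ln OS = −1.897 and ζ = 1.897/3.670 = 0.517.
Then ω_n = 4/(ζ t_s) = 4/(0.517 × 0.250) = 31.0 rad/s.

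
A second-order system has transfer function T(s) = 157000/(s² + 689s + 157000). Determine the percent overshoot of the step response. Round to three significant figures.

%OS ≈ 0.397%

Matching coefficients with s² + 2ζω_n s + ω_n² gives ω_n² = 157000 ⇒ ω_n = 396 rad/s, and ζ = 689/(2ω_n) = 0.869.
%OS = 100·exp(−πζ/√(1−ζ²)) = 0.397%.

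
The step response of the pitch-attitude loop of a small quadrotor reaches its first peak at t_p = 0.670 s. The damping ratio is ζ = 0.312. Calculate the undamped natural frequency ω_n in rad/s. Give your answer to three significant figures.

Peak time t_p = π/ω_d, so ω_d = π/t_p = π/0.670 = 4.69 rad/s.
ω_n = ω_d/√(1−ζ²) = 4.69/√0.903 = 4.94 rad/s.

ω_n ≈ 4.94 rad/s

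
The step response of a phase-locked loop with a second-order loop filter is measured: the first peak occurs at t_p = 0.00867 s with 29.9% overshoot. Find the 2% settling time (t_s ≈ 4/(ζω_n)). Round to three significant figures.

The overshoot fixes ζ = −ln(OS)/√(π²+ln²(OS)) = 0.359.
t_p = π/ω_d ⇒ ω_d = 362 rad/s; then ω_n = ω_d/√(1−ζ²) = 388 rad/s.
t_s ≈ 4/(ζω_n) = 4/(0.359·388) = 0.0287 s.

t_s ≈ 0.0287 s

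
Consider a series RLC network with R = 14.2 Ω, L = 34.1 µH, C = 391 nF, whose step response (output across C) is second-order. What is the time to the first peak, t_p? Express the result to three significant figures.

For a series RLC circuit (capacitor voltage as output), ω_n = 1/√(LC) = 1/√(34.1 µH · 391 nF) = 274000 rad/s.
ζ = (R/2)·√(C/L) = (14.2/2)·√(391 nF/34.1 µH) = 0.760.
The damped frequency ω_d = ω_n√(1−ζ²) = 178000 rad/s. t_p = π/ω_d = 0.0000177 s.

t_p ≈ 0.0000177 s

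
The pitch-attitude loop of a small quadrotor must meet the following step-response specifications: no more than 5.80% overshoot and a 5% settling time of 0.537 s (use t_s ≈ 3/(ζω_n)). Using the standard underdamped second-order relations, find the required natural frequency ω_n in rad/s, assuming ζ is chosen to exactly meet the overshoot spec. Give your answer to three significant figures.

ω_n ≈ 8.32 rad/s

ζ = −ln(OS)/√(π² + (ln OS)²). With OS = 0.0580, ln OS = −2.847 and ζ = 2.847/4.240 = 0.672.
Then ω_n = 3/(ζ t_s) = 3/(0.672 × 0.537) = 8.32 rad/s.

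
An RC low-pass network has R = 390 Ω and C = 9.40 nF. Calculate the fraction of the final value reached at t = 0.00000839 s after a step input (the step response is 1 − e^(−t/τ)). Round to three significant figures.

τ = RC = 390 × 9.40 nF = 0.00000367 s.
y(t)/y_∞ = 1 − e^(−t/τ) = 1 − e^(−0.00000839/0.00000367) = 1 − e^(−2.29) = 0.899.

y/y_∞ ≈ 0.899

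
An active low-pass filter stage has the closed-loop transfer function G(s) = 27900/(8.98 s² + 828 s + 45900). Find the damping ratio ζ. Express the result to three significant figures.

Dividing through by 8.98: denominator becomes s² + 92.20 s + 5111.
So ω_n = √5111 = 71.5 rad/s and ζ = 92.20/(2·71.5) = 0.645.

ζ ≈ 0.645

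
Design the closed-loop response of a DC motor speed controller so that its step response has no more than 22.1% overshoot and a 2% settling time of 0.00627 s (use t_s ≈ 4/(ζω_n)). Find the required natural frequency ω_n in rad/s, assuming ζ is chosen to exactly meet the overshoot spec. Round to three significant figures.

Inverting the overshoot relation: ζ = |ln 0.221|/√(π² + ln²0.221) = 0.433.
From t_s ≈ 4/(ζω_n): ω_n = 4/(ζ·t_s) = 4/(0.433·0.00627) = 1470 rad/s.

ω_n ≈ 1470 rad/s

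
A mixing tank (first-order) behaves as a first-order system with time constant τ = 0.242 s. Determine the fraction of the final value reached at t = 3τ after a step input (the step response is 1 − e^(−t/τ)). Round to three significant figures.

y/y_∞ ≈ 0.950

y(t)/y_∞ = 1 − e^(−t/τ) = 1 − e^(−3) = 1 − e^(−3.00) = 0.950.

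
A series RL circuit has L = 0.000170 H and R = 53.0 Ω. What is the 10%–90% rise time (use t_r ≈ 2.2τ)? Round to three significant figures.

t_r ≈ 0.00000706 s

τ = L/R = 0.000170/53.0 = 0.00000321 s.
t_r ≈ 2.2τ = 0.00000706 s.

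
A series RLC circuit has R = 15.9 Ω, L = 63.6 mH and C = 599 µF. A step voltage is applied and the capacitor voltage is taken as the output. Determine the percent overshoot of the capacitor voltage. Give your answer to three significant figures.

For a series RLC circuit (capacitor voltage as output), ω_n = 1/√(LC) = 1/√(63.6 mH · 599 µF) = 162 rad/s.
ζ = (R/2)·√(C/L) = (15.9/2)·√(599 µF/63.6 mH) = 0.772.
%OS = 100·exp(−πζ/√(1−ζ²)) = 2.22%.

%OS ≈ 2.22%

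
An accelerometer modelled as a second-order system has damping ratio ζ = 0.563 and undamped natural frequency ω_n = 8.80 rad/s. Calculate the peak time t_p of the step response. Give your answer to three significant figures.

t_p ≈ 0.432 s

The damped frequency is ω_d = ω_n√(1−ζ²) = 8.80·√(1−0.317) = 7.27 rad/s.
Peak time t_p = π/ω_d = π/7.27 = 0.432 s.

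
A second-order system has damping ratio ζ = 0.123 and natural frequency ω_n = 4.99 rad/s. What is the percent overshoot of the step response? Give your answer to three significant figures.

For an underdamped second-order system, %OS = 100·exp(−πζ/√(1−ζ²)).
πζ/√(1−ζ²) = π·0.123/√(1−0.0151) = 0.3894, so %OS = 100·e^(−0.3894) = 67.7%.

%OS ≈ 67.7%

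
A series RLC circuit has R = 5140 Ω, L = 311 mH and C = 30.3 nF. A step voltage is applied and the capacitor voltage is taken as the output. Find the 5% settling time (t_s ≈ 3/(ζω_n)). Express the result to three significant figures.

t_s ≈ 0.000363 s

For a series RLC circuit (capacitor voltage as output), ω_n = 1/√(LC) = 1/√(311 mH · 30.3 nF) = 10300 rad/s.
ζ = (R/2)·√(C/L) = (5140/2)·√(30.3 nF/311 mH) = 0.802.
t_s ≈ 3/(ζω_n) = 0.000363 s.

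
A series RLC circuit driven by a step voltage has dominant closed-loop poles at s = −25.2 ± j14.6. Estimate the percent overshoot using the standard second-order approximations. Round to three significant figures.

%OS ≈ 0.442%

|pole| = ω_n = √(25.2² + 14.6²) = 29.1 rad/s; ζ = cos θ = σ/ω_n = 0.865.
%OS = 100·exp(−πζ/√(1−ζ²)) = 0.442%.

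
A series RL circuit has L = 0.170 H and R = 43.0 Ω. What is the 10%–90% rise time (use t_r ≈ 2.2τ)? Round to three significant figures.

τ = L/R = 0.170/43.0 = 0.00395 s.
t_r ≈ 2.2τ = 0.00870 s.

t_r ≈ 0.00870 s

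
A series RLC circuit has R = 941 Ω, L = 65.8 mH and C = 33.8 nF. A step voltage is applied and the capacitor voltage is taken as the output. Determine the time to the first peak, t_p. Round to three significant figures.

For a series RLC circuit (capacitor voltage as output), ω_n = 1/√(LC) = 1/√(65.8 mH · 33.8 nF) = 21200 rad/s.
ζ = (R/2)·√(C/L) = (941/2)·√(33.8 nF/65.8 mH) = 0.337.
ω_d = 21200·√(1 − 0.337²) = 20000 rad/s. t_p = π/ω_d = 0.000157 s.

t_p ≈ 0.000157 s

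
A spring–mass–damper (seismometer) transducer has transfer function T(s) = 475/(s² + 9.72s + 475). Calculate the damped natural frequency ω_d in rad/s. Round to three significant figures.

ω_d ≈ 21.2 rad/s

Comparing the denominator to s² + 2ζω_n s + ω_n²: ω_n = √475 = 21.8 rad/s, and 2ζω_n = 9.72 so ζ = 9.72/(2·21.8) = 0.223.
The damped frequency ω_d = ω_n√(1−ζ²) = 21.2 rad/s.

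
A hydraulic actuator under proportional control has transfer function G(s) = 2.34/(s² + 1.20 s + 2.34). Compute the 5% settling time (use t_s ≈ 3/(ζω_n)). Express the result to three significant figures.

Matching coefficients with s² + 2ζω_n s + ω_n² gives ω_n² = 2.34 ⇒ ω_n = 1.53 rad/s, and ζ = 1.20/(2ω_n) = 0.392.
t_s ≈ 3/(ζω_n) = 3/(0.392·1.53) = 5.00 s.

t_s ≈ 5.00 s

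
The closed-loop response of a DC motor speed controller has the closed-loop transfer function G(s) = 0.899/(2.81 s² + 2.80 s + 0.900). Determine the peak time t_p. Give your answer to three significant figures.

t_p ≈ 11.7 s

Dividing through by 2.81: denominator becomes s² + 0.9964 s + 0.3203.
So ω_n = √0.3203 = 0.566 rad/s and ζ = 0.9964/(2·0.566) = 0.880.
The damped frequency ω_d = ω_n√(1−ζ²) = 0.268 rad/s. t_p = π/ω_d = 11.7 s.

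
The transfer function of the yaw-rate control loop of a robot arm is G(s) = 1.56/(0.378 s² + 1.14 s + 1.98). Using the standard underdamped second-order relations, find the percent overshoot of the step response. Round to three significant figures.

%OS ≈ 6.38%

Dividing through by 0.378: denominator becomes s² + 3.016 s + 5.238.
So ω_n = √5.238 = 2.29 rad/s and ζ = 3.016/(2·2.29) = 0.659.
Overshoot: exp(−π·0.659/√(1−0.659²)) = 0.0638, i.e. 6.38%.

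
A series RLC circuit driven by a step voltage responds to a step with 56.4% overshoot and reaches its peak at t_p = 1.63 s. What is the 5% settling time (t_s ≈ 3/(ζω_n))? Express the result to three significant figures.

t_s ≈ 8.54 s

ζ from %OS: ζ = |ln 0.564|/√(π²+ln²0.564) = 0.179.
t_p = π/ω_d ⇒ ω_d = 1.93 rad/s; then ω_n = ω_d/√(1−ζ²) = 1.96 rad/s.
t_s ≈ 3/(ζω_n) = 3/(0.179·1.96) = 8.54 s.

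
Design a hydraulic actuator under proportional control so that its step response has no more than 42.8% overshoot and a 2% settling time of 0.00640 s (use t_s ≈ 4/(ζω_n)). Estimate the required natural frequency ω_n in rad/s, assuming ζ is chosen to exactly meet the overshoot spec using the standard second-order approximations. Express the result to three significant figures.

Inverting the overshoot relation: ζ = |ln 0.428|/√(π² + ln²0.428) = 0.261.
From t_s ≈ 4/(ζω_n): ω_n = 4/(ζ·t_s) = 4/(0.261·0.00640) = 2400 rad/s.

ω_n ≈ 2400 rad/s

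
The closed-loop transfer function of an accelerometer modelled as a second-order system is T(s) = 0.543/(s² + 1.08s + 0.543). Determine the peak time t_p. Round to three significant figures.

t_p ≈ 6.27 s

Matching coefficients with s² + 2ζω_n s + ω_n² gives ω_n² = 0.543 ⇒ ω_n = 0.737 rad/s, and ζ = 1.08/(2ω_n) = 0.733.
ω_d = ω_n√(1−ζ²) = 0.501 rad/s. Then t_p = π/ω_d = 6.27 s.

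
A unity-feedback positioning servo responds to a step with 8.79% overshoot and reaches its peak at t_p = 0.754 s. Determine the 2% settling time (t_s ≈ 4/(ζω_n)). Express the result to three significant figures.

The overshoot fixes ζ = −ln(OS)/√(π²+ln²(OS)) = 0.612.
t_p = π/ω_d ⇒ ω_d = 4.17 rad/s; then ω_n = ω_d/√(1−ζ²) = 5.27 rad/s.
t_s ≈ 4/(ζω_n) = 4/(0.612·5.27) = 1.24 s.

t_s ≈ 1.24 s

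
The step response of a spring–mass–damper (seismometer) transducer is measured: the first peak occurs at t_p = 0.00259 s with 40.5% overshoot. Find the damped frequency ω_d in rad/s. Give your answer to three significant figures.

t_p = π/ω_d, so ω_d = π/0.00259 = 1210 rad/s.

ω_d ≈ 1210 rad/s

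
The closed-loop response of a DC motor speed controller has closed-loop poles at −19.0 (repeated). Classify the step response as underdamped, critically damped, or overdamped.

critically damped

Since there is a repeated negative-real pole, the response is critically damped.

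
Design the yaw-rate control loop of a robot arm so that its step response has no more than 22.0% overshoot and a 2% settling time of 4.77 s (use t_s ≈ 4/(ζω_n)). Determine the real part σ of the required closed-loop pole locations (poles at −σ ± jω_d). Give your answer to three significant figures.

The settling-time spec alone fixes σ = ζω_n = 4/t_s = 4/4.77 = 0.839.
(Overshoot then fixes ζ = 0.434 and hence ω_d = σ·√(1−ζ²)/ζ = 1.74 rad/s.)

σ ≈ 0.839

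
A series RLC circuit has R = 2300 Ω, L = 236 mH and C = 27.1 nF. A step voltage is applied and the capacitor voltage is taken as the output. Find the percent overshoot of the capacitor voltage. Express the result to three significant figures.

For a series RLC circuit (capacitor voltage as output), ω_n = 1/√(LC) = 1/√(236 mH · 27.1 nF) = 12500 rad/s.
ζ = (R/2)·√(C/L) = (2300/2)·√(27.1 nF/236 mH) = 0.390.
%OS = 100·exp(−πζ/√(1−ζ²)) = 26.5%.

%OS ≈ 26.5%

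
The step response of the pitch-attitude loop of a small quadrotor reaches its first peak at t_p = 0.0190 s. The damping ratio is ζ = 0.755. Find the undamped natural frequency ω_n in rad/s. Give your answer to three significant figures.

ω_n ≈ 252 rad/s

Peak time t_p = π/ω_d, so ω_d = π/t_p = π/0.0190 = 165 rad/s.
ω_n = ω_d/√(1−ζ²) = 165/√0.430 = 252 rad/s.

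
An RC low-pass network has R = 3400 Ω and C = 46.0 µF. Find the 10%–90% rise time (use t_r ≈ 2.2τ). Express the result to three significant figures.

t_r ≈ 0.344 s

τ = RC = 3400 × 46.0 µF = 0.156 s.
t_r ≈ 2.2τ = 0.344 s.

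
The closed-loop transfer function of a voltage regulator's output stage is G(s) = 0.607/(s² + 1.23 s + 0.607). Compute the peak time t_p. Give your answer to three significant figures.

t_p ≈ 6.57 s

Comparing the denominator to s² + 2ζω_n s + ω_n²: ω_n = √0.607 = 0.779 rad/s, and 2ζω_n = 1.23 so ζ = 1.23/(2·0.779) = 0.789.
The damped frequency ω_d = ω_n√(1−ζ²) = 0.478 rad/s. Then t_p = π/ω_d = 6.57 s.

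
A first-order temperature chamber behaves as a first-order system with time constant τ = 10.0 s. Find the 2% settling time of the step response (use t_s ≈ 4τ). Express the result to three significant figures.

t_s ≈ 4τ = 40.0 s.

t_s ≈ 40.0 s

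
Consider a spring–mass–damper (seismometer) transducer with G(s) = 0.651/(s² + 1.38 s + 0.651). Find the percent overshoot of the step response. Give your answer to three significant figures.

Matching coefficients with s² + 2ζω_n s + ω_n² gives ω_n² = 0.651 ⇒ ω_n = 0.807 rad/s, and ζ = 1.38/(2ω_n) = 0.855.
%OS = 100·exp(−πζ/√(1−ζ²)) = 0.561%.

%OS ≈ 0.561%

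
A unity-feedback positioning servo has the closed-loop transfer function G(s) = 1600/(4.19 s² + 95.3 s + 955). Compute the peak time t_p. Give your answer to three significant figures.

t_p ≈ 0.316 s

Dividing through by 4.19: denominator becomes s² + 22.74 s + 227.9.
So ω_n = √227.9 = 15.1 rad/s and ζ = 22.74/(2·15.1) = 0.753.
ω_d = ω_n√(1−ζ²) = 9.93 rad/s. t_p = π/ω_d = 0.316 s.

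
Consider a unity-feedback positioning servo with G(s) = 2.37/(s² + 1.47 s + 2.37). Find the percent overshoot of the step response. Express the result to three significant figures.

%OS ≈ 18.1%

ω_n = √2.37 = 1.54 rad/s; ζ = 1.47/(2·1.54) = 0.477.
%OS = 100·exp(−πζ/√(1−ζ²)) = 18.1%.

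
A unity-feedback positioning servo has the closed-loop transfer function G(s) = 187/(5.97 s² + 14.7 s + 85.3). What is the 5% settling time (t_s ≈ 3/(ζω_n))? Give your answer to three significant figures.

Dividing through by 5.97: denominator becomes s² + 2.462 s + 14.29.
So ω_n = √14.29 = 3.78 rad/s and ζ = 2.462/(2·3.78) = 0.326.
t_s ≈ 3/(ζω_n) = 2.44 s.

t_s ≈ 2.44 s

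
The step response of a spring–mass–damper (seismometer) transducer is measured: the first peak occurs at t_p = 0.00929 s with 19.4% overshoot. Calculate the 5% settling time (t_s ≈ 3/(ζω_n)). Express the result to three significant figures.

t_s ≈ 0.0170 s

From the overshoot, ζ = −ln(OS)/√(π²+ln²(OS)) = 0.463.
From t_p = π/ω_d, ω_d = π/0.00929 = 338 rad/s, so ω_n = ω_d/√(1−ζ²) = 381 rad/s.
t_s ≈ 3/(ζω_n) = 3/(0.463·381) = 0.0170 s.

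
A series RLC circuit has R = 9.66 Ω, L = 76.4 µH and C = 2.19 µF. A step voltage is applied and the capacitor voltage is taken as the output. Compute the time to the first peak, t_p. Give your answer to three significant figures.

For a series RLC circuit (capacitor voltage as output), ω_n = 1/√(LC) = 1/√(76.4 µH · 2.19 µF) = 77300 rad/s.
ζ = (R/2)·√(C/L) = (9.66/2)·√(2.19 µF/76.4 µH) = 0.818.
ω_d = 77300·√(1 − 0.818²) = 44500 rad/s. t_p = π/ω_d = 0.0000706 s.

t_p ≈ 0.0000706 s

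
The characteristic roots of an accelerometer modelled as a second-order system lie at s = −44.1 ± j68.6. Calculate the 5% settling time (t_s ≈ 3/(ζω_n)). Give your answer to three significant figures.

For poles at −σ ± jω_d, ζω_n = σ = 44.1, so t_s ≈ 3/σ = 0.0680 s.

t_s ≈ 0.0680 s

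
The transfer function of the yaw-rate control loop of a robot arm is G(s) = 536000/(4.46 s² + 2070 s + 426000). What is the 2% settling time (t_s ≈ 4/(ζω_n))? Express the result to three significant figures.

Dividing through by 4.46: denominator becomes s² + 464.1 s + 95520.
So ω_n = √95520 = 309 rad/s and ζ = 464.1/(2·309) = 0.751.
t_s ≈ 4/(ζω_n) = 0.0172 s.

t_s ≈ 0.0172 s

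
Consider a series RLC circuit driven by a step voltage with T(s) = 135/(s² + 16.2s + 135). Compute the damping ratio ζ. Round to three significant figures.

ζ ≈ 0.697

Comparing the denominator to s² + 2ζω_n s + ω_n²: ω_n = √135 = 11.6 rad/s, and 2ζω_n = 16.2 so ζ = 16.2/(2·11.6) = 0.697.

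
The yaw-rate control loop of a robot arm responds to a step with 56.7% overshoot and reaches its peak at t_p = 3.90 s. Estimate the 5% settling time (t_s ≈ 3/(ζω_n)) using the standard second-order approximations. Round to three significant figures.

ζ from %OS: ζ = |ln 0.567|/√(π²+ln²0.567) = 0.178.
t_p = π/ω_d ⇒ ω_d = 0.806 rad/s; then ω_n = ω_d/√(1−ζ²) = 0.819 rad/s.
t_s ≈ 3/(ζω_n) = 3/(0.178·0.819) = 20.6 s.

t_s ≈ 20.6 s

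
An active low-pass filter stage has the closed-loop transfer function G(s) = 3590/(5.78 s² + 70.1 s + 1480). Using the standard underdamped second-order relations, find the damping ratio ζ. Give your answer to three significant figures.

Dividing through by 5.78: denominator becomes s² + 12.13 s + 256.1.
So ω_n = √256.1 = 16.0 rad/s and ζ = 12.13/(2·16.0) = 0.379.

ζ ≈ 0.379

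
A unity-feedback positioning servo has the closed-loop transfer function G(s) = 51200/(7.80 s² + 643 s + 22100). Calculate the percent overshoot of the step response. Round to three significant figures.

Dividing through by 7.80: denominator becomes s² + 82.44 s + 2833.
So ω_n = √2833 = 53.2 rad/s and ζ = 82.44/(2·53.2) = 0.774.
%OS = 100 e^{−πζ/√(1−ζ²)} with ζ = 0.774 gives 2.14%.

%OS ≈ 2.14%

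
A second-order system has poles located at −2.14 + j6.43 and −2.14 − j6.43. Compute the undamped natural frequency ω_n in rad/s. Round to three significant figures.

ω_n ≈ 6.78 rad/s

The poles are at −σ ± jω_d with σ = 2.14 and ω_d = 6.43, so ω_n = √(σ²+ω_d²) = 6.78 rad/s and ζ = σ/ω_n = 0.316.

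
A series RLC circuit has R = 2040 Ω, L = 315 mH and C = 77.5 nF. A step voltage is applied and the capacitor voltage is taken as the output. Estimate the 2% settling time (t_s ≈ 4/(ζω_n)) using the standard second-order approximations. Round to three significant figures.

t_s ≈ 0.00124 s

For a series RLC circuit (capacitor voltage as output), ω_n = 1/√(LC) = 1/√(315 mH · 77.5 nF) = 6400 rad/s.
ζ = (R/2)·√(C/L) = (2040/2)·√(77.5 nF/315 mH) = 0.506.
t_s ≈ 4/(ζω_n) = 0.00124 s.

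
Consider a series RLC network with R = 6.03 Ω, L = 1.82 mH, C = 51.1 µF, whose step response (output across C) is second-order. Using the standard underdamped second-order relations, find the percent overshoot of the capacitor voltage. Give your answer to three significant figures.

%OS ≈ 15.9%

For a series RLC circuit (capacitor voltage as output), ω_n = 1/√(LC) = 1/√(1.82 mH · 51.1 µF) = 3280 rad/s.
ζ = (R/2)·√(C/L) = (6.03/2)·√(51.1 µF/1.82 mH) = 0.505.
%OS = 100·exp(−πζ/√(1−ζ²)) = 15.9%.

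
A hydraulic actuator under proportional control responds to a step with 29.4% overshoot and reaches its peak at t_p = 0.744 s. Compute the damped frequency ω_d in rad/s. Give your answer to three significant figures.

ω_d ≈ 4.22 rad/s

t_p = π/ω_d, so ω_d = π/0.744 = 4.22 rad/s.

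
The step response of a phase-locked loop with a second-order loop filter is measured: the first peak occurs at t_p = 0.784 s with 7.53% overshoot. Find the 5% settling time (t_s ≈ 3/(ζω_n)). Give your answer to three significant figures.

The overshoot fixes ζ = −ln(OS)/√(π²+ln²(OS)) = 0.636.
From t_p = π/ω_d, ω_d = π/0.784 = 4.01 rad/s, so ω_n = ω_d/√(1−ζ²) = 5.19 rad/s.
t_s ≈ 3/(ζω_n) = 3/(0.636·5.19) = 0.909 s.

t_s ≈ 0.909 s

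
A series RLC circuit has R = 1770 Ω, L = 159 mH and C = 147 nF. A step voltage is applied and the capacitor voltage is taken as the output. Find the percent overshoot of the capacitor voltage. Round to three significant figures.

%OS ≈ 0.616%

For a series RLC circuit (capacitor voltage as output), ω_n = 1/√(LC) = 1/√(159 mH · 147 nF) = 6540 rad/s.
ζ = (R/2)·√(C/L) = (1770/2)·√(147 nF/159 mH) = 0.851.
%OS = 100·exp(−πζ/√(1−ζ²)) = 0.616%.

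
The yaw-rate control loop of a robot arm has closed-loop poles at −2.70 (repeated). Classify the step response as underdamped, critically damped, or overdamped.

Since there is a repeated negative-real pole, the response is critically damped.

critically damped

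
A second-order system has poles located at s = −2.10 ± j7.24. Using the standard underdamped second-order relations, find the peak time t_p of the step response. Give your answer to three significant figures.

t_p = π/ω_d with ω_d = 7.24 (the imaginary part), so t_p = 0.434 s.

t_p ≈ 0.434 s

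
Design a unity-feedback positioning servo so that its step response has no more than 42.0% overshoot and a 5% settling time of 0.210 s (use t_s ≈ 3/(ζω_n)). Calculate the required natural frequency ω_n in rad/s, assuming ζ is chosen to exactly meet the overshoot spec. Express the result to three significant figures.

From %OS = 100·exp(−πζ/√(1−ζ²)), invert to get ζ = −ln(OS)/√(π² + ln²(OS)) with OS = 0.420.
−ln 0.420 = 0.8675, so ζ = 0.8675/√(π² + 0.7526) = 0.266.
Then ω_n = 3/(ζ t_s) = 3/(0.266 × 0.210) = 53.7 rad/s.

ω_n ≈ 53.7 rad/s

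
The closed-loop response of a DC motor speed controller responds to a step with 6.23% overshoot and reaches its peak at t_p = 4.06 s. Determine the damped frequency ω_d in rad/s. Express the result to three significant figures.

t_p = π/ω_d, so ω_d = π/4.06 = 0.774 rad/s.

ω_d ≈ 0.774 rad/s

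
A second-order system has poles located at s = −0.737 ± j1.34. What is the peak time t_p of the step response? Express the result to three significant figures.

t_p = π/ω_d with ω_d = 1.34 (the imaginary part), so t_p = 2.34 s.

t_p ≈ 2.34 s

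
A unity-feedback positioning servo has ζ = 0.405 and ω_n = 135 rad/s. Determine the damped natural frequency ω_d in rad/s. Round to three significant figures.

ω_d = ω_n√(1−ζ²) = 135·√0.836 = 123 rad/s.

ω_d ≈ 123 rad/s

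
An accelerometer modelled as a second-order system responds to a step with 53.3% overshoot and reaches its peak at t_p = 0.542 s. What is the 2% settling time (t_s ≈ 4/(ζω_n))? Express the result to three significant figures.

The overshoot fixes ζ = −ln(OS)/√(π²+ln²(OS)) = 0.196.
From t_p = π/ω_d, ω_d = π/0.542 = 5.80 rad/s, so ω_n = ω_d/√(1−ζ²) = 5.91 rad/s.
t_s ≈ 4/(ζω_n) = 4/(0.196·5.91) = 3.45 s.

t_s ≈ 3.45 s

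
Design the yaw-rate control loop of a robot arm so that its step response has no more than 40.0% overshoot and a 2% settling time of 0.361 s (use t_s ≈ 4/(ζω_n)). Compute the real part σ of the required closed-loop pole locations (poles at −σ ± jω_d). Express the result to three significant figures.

σ ≈ 11.1

The settling-time spec alone fixes σ = ζω_n = 4/t_s = 4/0.361 = 11.1.
(Overshoot then fixes ζ = 0.280 and hence ω_d = σ·√(1−ζ²)/ζ = 38.0 rad/s.)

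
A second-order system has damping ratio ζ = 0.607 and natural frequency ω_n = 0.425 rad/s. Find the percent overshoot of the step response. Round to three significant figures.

%OS ≈ 9.08%

For an underdamped second-order system, %OS = 100·exp(−πζ/√(1−ζ²)).
πζ/√(1−ζ²) = π·0.607/√(1−0.368) = 2.400, so %OS = 100·e^(−2.400) = 9.08%.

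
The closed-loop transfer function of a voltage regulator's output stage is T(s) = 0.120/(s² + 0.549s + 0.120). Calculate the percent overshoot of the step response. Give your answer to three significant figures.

Comparing the denominator to s² + 2ζω_n s + ω_n²: ω_n = √0.120 = 0.346 rad/s, and 2ζω_n = 0.549 so ζ = 0.549/(2·0.346) = 0.792.
%OS = 100·exp(−πζ/√(1−ζ²)) = 1.69%.

%OS ≈ 1.69%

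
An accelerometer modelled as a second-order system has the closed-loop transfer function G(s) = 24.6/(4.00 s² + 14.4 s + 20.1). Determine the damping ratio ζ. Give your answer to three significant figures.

Dividing through by 4.00: denominator becomes s² + 3.600 s + 5.025.
So ω_n = √5.025 = 2.24 rad/s and ζ = 3.600/(2·2.24) = 0.803.

ζ ≈ 0.803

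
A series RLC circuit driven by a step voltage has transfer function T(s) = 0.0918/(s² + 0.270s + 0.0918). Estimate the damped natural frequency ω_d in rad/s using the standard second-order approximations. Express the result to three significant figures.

ω_d ≈ 0.271 rad/s

Comparing the denominator to s² + 2ζω_n s + ω_n²: ω_n = √0.0918 = 0.303 rad/s, and 2ζω_n = 0.270 so ζ = 0.270/(2·0.303) = 0.446.
ω_d = 0.303·√(1 − 0.446²) = 0.271 rad/s.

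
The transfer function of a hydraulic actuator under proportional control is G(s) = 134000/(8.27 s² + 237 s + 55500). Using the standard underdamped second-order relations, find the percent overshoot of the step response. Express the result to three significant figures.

%OS ≈ 57.2%

Dividing through by 8.27: denominator becomes s² + 28.66 s + 6711.
So ω_n = √6711 = 81.9 rad/s and ζ = 28.66/(2·81.9) = 0.175.
Overshoot: exp(−π·0.175/√(1−0.175²)) = 0.572, i.e. 57.2%.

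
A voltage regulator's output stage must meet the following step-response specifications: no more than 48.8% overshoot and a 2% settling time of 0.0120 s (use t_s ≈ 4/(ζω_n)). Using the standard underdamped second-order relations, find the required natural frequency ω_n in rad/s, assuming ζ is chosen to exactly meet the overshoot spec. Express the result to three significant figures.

Inverting the overshoot relation: ζ = |ln 0.488|/√(π² + ln²0.488) = 0.223.
From t_s ≈ 4/(ζω_n): ω_n = 4/(ζ·t_s) = 4/(0.223·0.0120) = 1500 rad/s.

ω_n ≈ 1500 rad/s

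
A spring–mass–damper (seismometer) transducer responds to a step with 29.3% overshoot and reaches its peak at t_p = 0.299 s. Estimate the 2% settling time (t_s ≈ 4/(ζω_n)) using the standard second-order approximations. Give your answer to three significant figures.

ζ from %OS: ζ = |ln 0.293|/√(π²+ln²0.293) = 0.364.
t_p = π/ω_d ⇒ ω_d = 10.5 rad/s; then ω_n = ω_d/√(1−ζ²) = 11.3 rad/s.
t_s ≈ 4/(ζω_n) = 4/(0.364·11.3) = 0.974 s.

t_s ≈ 0.974 s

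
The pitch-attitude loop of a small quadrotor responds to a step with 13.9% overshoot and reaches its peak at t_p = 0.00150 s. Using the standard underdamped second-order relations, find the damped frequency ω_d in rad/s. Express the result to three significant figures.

ω_d ≈ 2090 rad/s

t_p = π/ω_d, so ω_d = π/0.00150 = 2090 rad/s.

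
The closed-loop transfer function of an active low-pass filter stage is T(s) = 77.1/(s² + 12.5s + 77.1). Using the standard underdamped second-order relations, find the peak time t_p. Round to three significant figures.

t_p ≈ 0.509 s

Matching coefficients with s² + 2ζω_n s + ω_n² gives ω_n² = 77.1 ⇒ ω_n = 8.78 rad/s, and ζ = 12.5/(2ω_n) = 0.712.
The damped frequency ω_d = ω_n√(1−ζ²) = 6.17 rad/s. Then t_p = π/ω_d = 0.509 s.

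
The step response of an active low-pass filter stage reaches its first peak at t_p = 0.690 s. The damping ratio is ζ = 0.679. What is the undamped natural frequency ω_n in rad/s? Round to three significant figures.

Peak time t_p = π/ω_d, so ω_d = π/t_p = π/0.690 = 4.55 rad/s.
ω_n = ω_d/√(1−ζ²) = 4.55/√0.539 = 6.20 rad/s.

ω_n ≈ 6.20 rad/s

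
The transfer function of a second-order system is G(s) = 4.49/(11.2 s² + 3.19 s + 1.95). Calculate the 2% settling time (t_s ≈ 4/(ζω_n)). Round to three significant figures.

Dividing through by 11.2: denominator becomes s² + 0.2848 s + 0.1741.
So ω_n = √0.1741 = 0.417 rad/s and ζ = 0.2848/(2·0.417) = 0.341.
t_s ≈ 4/(ζω_n) = 28.1 s.

t_s ≈ 28.1 s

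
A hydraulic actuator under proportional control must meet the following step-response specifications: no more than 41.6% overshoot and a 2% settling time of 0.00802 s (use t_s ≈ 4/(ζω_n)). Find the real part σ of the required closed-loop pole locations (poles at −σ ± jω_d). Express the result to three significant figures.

σ ≈ 499

The settling-time spec alone fixes σ = ζω_n = 4/t_s = 4/0.00802 = 499.
(Overshoot then fixes ζ = 0.269 and hence ω_d = σ·√(1−ζ²)/ζ = 1790 rad/s.)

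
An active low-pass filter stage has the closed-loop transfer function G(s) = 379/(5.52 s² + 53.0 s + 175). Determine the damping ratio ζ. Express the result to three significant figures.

Dividing through by 5.52: denominator becomes s² + 9.601 s + 31.70.
So ω_n = √31.70 = 5.63 rad/s and ζ = 9.601/(2·5.63) = 0.853.

ζ ≈ 0.853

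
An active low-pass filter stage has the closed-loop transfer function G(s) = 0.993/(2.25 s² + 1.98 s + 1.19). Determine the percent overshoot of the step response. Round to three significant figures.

Dividing through by 2.25: denominator becomes s² + 0.8800 s + 0.5289.
So ω_n = √0.5289 = 0.727 rad/s and ζ = 0.8800/(2·0.727) = 0.605.
%OS = 100·exp(−πζ/√(1−ζ²)) = 9.19%.

%OS ≈ 9.19%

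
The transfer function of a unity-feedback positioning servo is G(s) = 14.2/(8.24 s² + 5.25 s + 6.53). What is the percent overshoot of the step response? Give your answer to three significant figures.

%OS ≈ 30.0%

Dividing through by 8.24: denominator becomes s² + 0.6371 s + 0.7925.
So ω_n = √0.7925 = 0.890 rad/s and ζ = 0.6371/(2·0.890) = 0.358.
%OS = 100·exp(−πζ/√(1−ζ²)) = 30.0%.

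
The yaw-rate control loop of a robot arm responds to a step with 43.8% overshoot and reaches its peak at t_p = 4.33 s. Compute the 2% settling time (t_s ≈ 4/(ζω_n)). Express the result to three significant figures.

ζ from %OS: ζ = |ln 0.438|/√(π²+ln²0.438) = 0.254.
t_p = π/ω_d ⇒ ω_d = 0.726 rad/s; then ω_n = ω_d/√(1−ζ²) = 0.750 rad/s.
t_s ≈ 4/(ζω_n) = 4/(0.254·0.750) = 21.0 s.

t_s ≈ 21.0 s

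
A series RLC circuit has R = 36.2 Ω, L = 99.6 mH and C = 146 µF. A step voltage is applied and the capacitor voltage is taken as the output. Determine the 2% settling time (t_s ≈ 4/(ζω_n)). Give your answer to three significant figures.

For a series RLC circuit (capacitor voltage as output), ω_n = 1/√(LC) = 1/√(99.6 mH · 146 µF) = 262 rad/s.
ζ = (R/2)·√(C/L) = (36.2/2)·√(146 µF/99.6 mH) = 0.693.
t_s ≈ 4/(ζω_n) = 0.0220 s.

t_s ≈ 0.0220 s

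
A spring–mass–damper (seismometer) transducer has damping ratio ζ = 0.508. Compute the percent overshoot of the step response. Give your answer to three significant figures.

%OS ≈ 15.7%

For an underdamped second-order system, %OS = 100·exp(−πζ/√(1−ζ²)).
πζ/√(1−ζ²) = π·0.508/√(1−0.258) = 1.853, so %OS = 100·e^(−1.853) = 15.7%.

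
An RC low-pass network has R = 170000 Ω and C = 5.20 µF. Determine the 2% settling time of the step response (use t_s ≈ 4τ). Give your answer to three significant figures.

τ = RC = 170000 × 5.20 µF = 0.884 s.
t_s ≈ 4τ = 3.54 s.

t_s ≈ 3.54 s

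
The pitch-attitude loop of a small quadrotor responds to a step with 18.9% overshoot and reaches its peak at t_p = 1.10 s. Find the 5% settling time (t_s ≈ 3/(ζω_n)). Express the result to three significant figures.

t_s ≈ 1.98 s

ζ from %OS: ζ = |ln 0.189|/√(π²+ln²0.189) = 0.469.
From t_p = π/ω_d, ω_d = π/1.10 = 2.86 rad/s, so ω_n = ω_d/√(1−ζ²) = 3.23 rad/s.
t_s ≈ 3/(ζω_n) = 3/(0.469·3.23) = 1.98 s.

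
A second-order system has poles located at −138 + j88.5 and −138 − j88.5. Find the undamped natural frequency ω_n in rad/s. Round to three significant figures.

ω_n ≈ 164 rad/s

|pole| = ω_n = √(138² + 88.5²) = 164 rad/s; ζ = cos θ = σ/ω_n = 0.842.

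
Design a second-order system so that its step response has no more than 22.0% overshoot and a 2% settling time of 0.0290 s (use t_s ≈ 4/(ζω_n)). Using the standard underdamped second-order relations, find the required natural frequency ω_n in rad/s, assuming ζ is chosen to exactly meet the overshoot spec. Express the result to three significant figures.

Inverting the overshoot relation: ζ = |ln 0.220|/√(π² + ln²0.220) = 0.434.
From t_s ≈ 4/(ζω_n): ω_n = 4/(ζ·t_s) = 4/(0.434·0.0290) = 318 rad/s.

ω_n ≈ 318 rad/s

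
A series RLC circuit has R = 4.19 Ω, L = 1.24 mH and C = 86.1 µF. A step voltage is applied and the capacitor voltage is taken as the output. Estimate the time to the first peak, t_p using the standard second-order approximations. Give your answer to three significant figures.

t_p ≈ 0.00123 s

For a series RLC circuit (capacitor voltage as output), ω_n = 1/√(LC) = 1/√(1.24 mH · 86.1 µF) = 3060 rad/s.
ζ = (R/2)·√(C/L) = (4.19/2)·√(86.1 µF/1.24 mH) = 0.552.
The damped frequency ω_d = ω_n√(1−ζ²) = 2550 rad/s. t_p = π/ω_d = 0.00123 s.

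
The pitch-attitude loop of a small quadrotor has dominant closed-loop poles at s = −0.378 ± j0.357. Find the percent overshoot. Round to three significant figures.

With σ = 0.378, ω_d = 0.357: ω_n = √(σ²+ω_d²) = 0.520 rad/s, ζ = σ/ω_n = 0.727.
%OS = 100 e^{−πζ/√(1−ζ²)} with ζ = 0.727 gives 3.59%.

%OS ≈ 3.59%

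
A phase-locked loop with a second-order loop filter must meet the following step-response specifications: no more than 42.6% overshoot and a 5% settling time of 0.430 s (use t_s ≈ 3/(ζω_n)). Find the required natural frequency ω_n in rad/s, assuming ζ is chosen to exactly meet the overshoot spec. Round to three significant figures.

Inverting the overshoot relation: ζ = |ln 0.426|/√(π² + ln²0.426) = 0.262.
From t_s ≈ 3/(ζω_n): ω_n = 3/(ζ·t_s) = 3/(0.262·0.430) = 26.6 rad/s.

ω_n ≈ 26.6 rad/s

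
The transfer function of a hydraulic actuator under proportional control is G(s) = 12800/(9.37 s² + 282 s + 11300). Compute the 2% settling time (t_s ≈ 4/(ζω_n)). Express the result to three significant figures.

t_s ≈ 0.266 s

Dividing through by 9.37: denominator becomes s² + 30.10 s + 1206.
So ω_n = √1206 = 34.7 rad/s and ζ = 30.10/(2·34.7) = 0.433.
t_s ≈ 4/(ζω_n) = 0.266 s.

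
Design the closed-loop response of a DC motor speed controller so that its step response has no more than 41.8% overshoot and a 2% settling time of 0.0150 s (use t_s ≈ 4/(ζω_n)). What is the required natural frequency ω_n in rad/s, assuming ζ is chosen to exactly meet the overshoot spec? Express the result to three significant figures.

ζ = −ln(OS)/√(π² + (ln OS)²). With OS = 0.418, ln OS = −0.8723 and ζ = 0.8723/3.260 = 0.268.
Then ω_n = 4/(ζ t_s) = 4/(0.268 × 0.0150) = 997 rad/s.

ω_n ≈ 997 rad/s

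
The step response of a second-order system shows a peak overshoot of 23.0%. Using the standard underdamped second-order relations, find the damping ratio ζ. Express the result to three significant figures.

From %OS = 100·exp(−πζ/√(1−ζ²)), invert to get ζ = −ln(OS)/√(π² + ln²(OS)) with OS = 0.230.
−ln 0.230 = 1.470, so ζ = 1.470/√(π² + 2.160) = 0.424.

ζ ≈ 0.424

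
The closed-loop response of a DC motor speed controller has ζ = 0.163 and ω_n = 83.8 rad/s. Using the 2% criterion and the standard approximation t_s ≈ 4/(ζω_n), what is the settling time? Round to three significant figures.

t_s ≈ 4/(ζω_n) = 4/(0.163 × 83.8) = 0.293 s.

t_s ≈ 0.293 s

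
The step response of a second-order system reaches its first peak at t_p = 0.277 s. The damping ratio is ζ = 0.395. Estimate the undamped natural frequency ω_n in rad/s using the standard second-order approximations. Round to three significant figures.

Peak time t_p = π/ω_d, so ω_d = π/t_p = π/0.277 = 11.3 rad/s.
ω_n = ω_d/√(1−ζ²) = 11.3/√0.844 = 12.3 rad/s.

ω_n ≈ 12.3 rad/s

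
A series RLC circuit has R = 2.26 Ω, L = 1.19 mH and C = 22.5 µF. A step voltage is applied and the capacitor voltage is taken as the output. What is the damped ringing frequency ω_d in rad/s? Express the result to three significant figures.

For a series RLC circuit (capacitor voltage as output), ω_n = 1/√(LC) = 1/√(1.19 mH · 22.5 µF) = 6110 rad/s.
ζ = (R/2)·√(C/L) = (2.26/2)·√(22.5 µF/1.19 mH) = 0.155.
ω_d = ω_n√(1−ζ²) = 6040 rad/s.

ω_d ≈ 6040 rad/s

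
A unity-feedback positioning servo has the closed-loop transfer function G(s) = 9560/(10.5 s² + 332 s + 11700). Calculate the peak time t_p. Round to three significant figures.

t_p ≈ 0.107 s

Dividing through by 10.5: denominator becomes s² + 31.62 s + 1114.
So ω_n = √1114 = 33.4 rad/s and ζ = 31.62/(2·33.4) = 0.474.
ω_d = ω_n√(1−ζ²) = 29.4 rad/s. t_p = π/ω_d = 0.107 s.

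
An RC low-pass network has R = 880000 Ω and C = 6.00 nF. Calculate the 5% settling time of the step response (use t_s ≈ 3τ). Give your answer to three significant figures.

τ = RC = 880000 × 6.00 nF = 0.00528 s.
t_s ≈ 3τ = 0.0158 s.

t_s ≈ 0.0158 s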